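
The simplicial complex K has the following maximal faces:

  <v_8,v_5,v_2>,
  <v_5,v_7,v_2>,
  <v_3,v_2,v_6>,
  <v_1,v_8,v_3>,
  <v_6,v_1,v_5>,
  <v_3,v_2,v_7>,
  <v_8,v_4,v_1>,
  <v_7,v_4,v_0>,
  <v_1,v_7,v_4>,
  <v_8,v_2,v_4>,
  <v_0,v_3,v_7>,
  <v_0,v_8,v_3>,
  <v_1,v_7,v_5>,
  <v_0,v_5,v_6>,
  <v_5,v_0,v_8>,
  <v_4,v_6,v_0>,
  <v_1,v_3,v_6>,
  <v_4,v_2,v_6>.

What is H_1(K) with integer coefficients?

H_1 = Z^2.

Take the total order v_0 < v_1 < v_2 < v_3 < v_4 < v_5 < v_6 < v_7 < v_8 on the vertex set. Then K (dimension 2) consists of the simplices:

  0-simplices (9): [v_0], [v_1], [v_2], [v_3], [v_4], [v_5], [v_6], [v_7], [v_8]
  1-simplices (27): (27 of them)
  2-simplices (18): (18 of them)

Hence C_0 ≅ Z^9, C_1 ≅ Z^27, C_2 ≅ Z^18.

Boundary ∂_1: C_1 → C_0 is given by ∂[p,q] = [q] − [p]. For instance
  ∂[v_3,v_6] = [v_6] − [v_3].
This gives a 9×27 integer matrix of rank 8; reducing to Smith normal form yields diagonal entries (1,1,1,1,1,1,1,1).

Boundary ∂_2: C_2 → C_1 acts by ∂[p,q,r] = [q,r] − [p,r] + [p,q]. For instance
  ∂[v_1,v_5,v_7] = [v_5,v_7] − [v_1,v_7] + [v_1,v_5],
  ∂[v_2,v_3,v_7] = [v_3,v_7] − [v_2,v_7] + [v_2,v_3].
The resulting 27×18 matrix has rank 17, and its Smith normal form has invariant factors (1,1,1,1,1,1,1,1,1,1,1,1,1,1,1,1,1).

Computing H_k = (kernel of ∂_k) / (image of ∂_{k+1}):

  H_1: rank ker ∂_1 − rank ∂_2 = (27 − 8) − 17 = 2, and the invariant factors of ∂_2 are all 1, so H_1 ≅ Z^2.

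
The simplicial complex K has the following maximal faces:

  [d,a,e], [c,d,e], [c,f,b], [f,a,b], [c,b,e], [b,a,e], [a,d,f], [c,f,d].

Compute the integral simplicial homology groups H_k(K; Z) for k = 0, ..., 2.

H_0 ≅ Z,  H_1 = 0,  H_2 ≅ Z.

K has 6 vertices, 12 edges, 8 triangles.
rank ∂_0 = 0, rank ∂_1 = 5 ⇒ b_0 = 6 − 0 − 5 = 1; all invariant factors of ∂_1 are 1 so no torsion. So H_0 ≅ Z.
rank ∂_1 = 5, rank ∂_2 = 7 ⇒ b_1 = 12 − 5 − 7 = 0; all invariant factors of ∂_2 are 1 so no torsion. So H_1 ≅ 0.
rank ∂_2 = 7, rank ∂_3 = 0 ⇒ b_2 = 8 − 7 − 0 = 1. So H_2 ≅ Z.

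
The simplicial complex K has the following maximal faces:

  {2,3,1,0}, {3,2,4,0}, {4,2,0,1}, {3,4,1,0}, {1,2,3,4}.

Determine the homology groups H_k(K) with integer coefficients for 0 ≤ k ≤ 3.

H_0 = Z,  H_1 = 0,  H_2 = 0,  H_3 = Z.

Order the vertices as 0 < 1 < 2 < 3 < 4. Listing each simplex with vertices in this order, K has dimension 3 with simplices:

  0-simplices (5): [0], [1], [2], [3], [4]
  1-simplices (10): [0,1], [0,2], [0,3], [0,4], [1,2], [1,3], [1,4], [2,3], [2,4], [3,4]
  2-simplices (10): [0,1,2], [0,1,3], [0,1,4], [0,2,3], [0,2,4], [0,3,4], [1,2,3], [1,2,4], [1,3,4], [2,3,4]
  3-simplices (5): [0,1,2,3], [0,1,2,4], [0,1,3,4], [0,2,3,4], [1,2,3,4]

Hence C_0 ≅ Z^5, C_1 ≅ Z^10, C_2 ≅ Z^10, C_3 ≅ Z^5.

Boundary ∂_1: C_1 → C_0 is given by ∂[p,q] = [q] − [p]. For instance
  ∂[2,3] = [3] − [2].
The 5×10 boundary matrix has rank 4 and Smith normal form diag(1,1,1,1).

The boundary map ∂_2: C_2 → C_1 maps a triangle to the signed sum of its edges. For instance
  ∂[1,2,3] = [2,3] − [1,3] + [1,2],
  ∂[1,3,4] = [3,4] − [1,4] + [1,3].
This gives a 10×10 integer matrix of rank 6; reducing to Smith normal form yields diagonal entries (1,1,1,1,1,1).

The boundary map ∂_3: C_3 → C_2 sends each 3-simplex σ to the alternating sum Σ_i (−1)^i (σ with its i-th vertex removed). For instance
  ∂[0,1,2,3] = [1,2,3] − [0,2,3] + [0,1,3] − [0,1,2],
  ∂[0,2,3,4] = [2,3,4] − [0,3,4] + [0,2,4] − [0,2,3].
The 10×5 boundary matrix has rank 4 and Smith normal form diag(1,1,1,1).

From H_k ≅ ker(∂_k) / im(∂_{k+1}) we obtain:

  H_0: rank C_0 − rank ∂_1 = 5 − 4 = 1, and the invariant factors of ∂_1 are all 1, so H_0 = Z.
  H_1: rank ker ∂_1 − rank ∂_2 = (10 − 4) − 6 = 0, and the invariant factors of ∂_2 are all 1, so H_1 = 0.
  H_2: rank ker ∂_2 − rank ∂_3 = (10 − 6) − 4 = 0, and the invariant factors of ∂_3 are all 1, so H_2 = 0.
  H_3: rank ker ∂_3 − rank ∂_4 = (5 − 4) − 0 = 1, and there is no ∂_4, so H_3 = Z.

(K is a triangulation of the 3-sphere S^3.)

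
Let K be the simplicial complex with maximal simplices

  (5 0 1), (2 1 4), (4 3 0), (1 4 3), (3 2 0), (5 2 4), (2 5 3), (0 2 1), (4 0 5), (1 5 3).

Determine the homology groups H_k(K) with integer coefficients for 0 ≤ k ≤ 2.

H_0 ≅ Z,  H_1 ≅ Z/2,  H_2 = 0.

Fix the vertex order 0 < 1 < 2 < 3 < 4 < 5 and write every simplex with vertices in increasing order. Then dim K = 2 and the simplices of K are:

  0-simplices (6): [0], [1], [2], [3], [4], [5]
  1-simplices (15): [0,1], [0,2], [0,3], [0,4], [0,5], [1,2], [1,3], [1,4], [1,5], [2,3], [2,4], [2,5], [3,4], [3,5], [4,5]
  2-simplices (10): [0,1,2], [0,1,5], [0,2,3], [0,3,4], [0,4,5], [1,2,4], [1,3,4], [1,3,5], [2,3,5], [2,4,5]

Hence C_0 ≅ Z^6, C_1 ≅ Z^15, C_2 ≅ Z^10.

The boundary map ∂_1: C_1 → C_0 sends each edge [p,q] (with p < q) to q − p. For instance
  ∂[1,4] = [4] − [1].
The resulting 6×15 matrix has rank 5, and its Smith normal form has invariant factors (1,1,1,1,1).

Boundary ∂_2: C_2 → C_1 maps a triangle to the signed sum of its edges. For instance
  ∂[0,2,3] = [2,3] − [0,3] + [0,2],
  ∂[2,4,5] = [4,5] − [2,5] + [2,4].
The resulting 15×10 matrix has rank 10, and its Smith normal form has invariant factors (1,1,1,1,1,1,1,1,1,2).

Reading off H_k = ker ∂_k / im ∂_{k+1}:

  H_0: rank C_0 − rank ∂_1 = 6 − 5 = 1, and the invariant factors of ∂_1 are all 1, so H_0 ≅ Z.
  H_1: rank ker ∂_1 − rank ∂_2 = (15 − 5) − 10 = 0, and ∂_2 has invariant factor 2 > 1, so H_1 ≅ Z/2.
  H_2: rank ker ∂_2 − rank ∂_3 = (10 − 10) − 0 = 0, and there is no ∂_3, so H_2 ≅ 0.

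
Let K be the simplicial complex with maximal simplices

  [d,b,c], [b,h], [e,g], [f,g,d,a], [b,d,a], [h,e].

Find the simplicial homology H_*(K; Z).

H_0 = Z,  H_1 = Z,  H_2 = 0,  H_3 = 0.

We work with the vertex ordering a < b < c < d < e < f < g < h. The simplices of K, each written with vertices in increasing order, are:

  0-simplices (8): a, b, c, d, e, f, g, h
  1-simplices (13): ab, ad, af, ag, bc, bd, bh, cd, df, dg, eg, eh, fg
  2-simplices (6): abd, adf, adg, afg, bcd, dfg
  3-simplices (1): adfg

so the chain groups are C_0 ≅ Z^8, C_1 ≅ Z^13, C_2 ≅ Z^6, C_3 ≅ Z^1.

∂_1: C_1 → C_0 maps an edge to its endpoints' difference, ∂[p,q] = q − p.
The 8×13 boundary matrix has rank 7 and Smith normal form diag(1,1,1,1,1,1,1).

∂_2: C_2 → C_1 sends each 2-simplex [p,q,r] to [q,r] − [p,r] + [p,q]. For instance
  ∂adg = dg − ag + ad,
  ∂abd = bd − ad + ab.
The 13×6 boundary matrix has rank 5 and Smith normal form diag(1,1,1,1,1).

The boundary map ∂_3: C_3 → C_2 sends each 3-simplex σ to the alternating sum Σ_i (−1)^i (σ with its i-th vertex removed). For instance
  ∂adfg = dfg − afg + adg − adf.
As a 6×1 matrix over Z this has rank 1, with invariant factors (1).

Now H_k = ker ∂_k / im ∂_{k+1}, so:

  H_0: rank C_0 − rank ∂_1 = 8 − 7 = 1, and the invariant factors of ∂_1 are all 1, so H_0 ≅ Z.
  H_1: rank ker ∂_1 − rank ∂_2 = (13 − 7) − 5 = 1, and the invariant factors of ∂_2 are all 1, so H_1 ≅ Z.
  H_2: rank ker ∂_2 − rank ∂_3 = (6 − 5) − 1 = 0, and the invariant factors of ∂_3 are all 1, so H_2 ≅ 0.
  H_3: rank ker ∂_3 − rank ∂_4 = (1 − 1) − 0 = 0, and there is no ∂_4, so H_3 ≅ 0.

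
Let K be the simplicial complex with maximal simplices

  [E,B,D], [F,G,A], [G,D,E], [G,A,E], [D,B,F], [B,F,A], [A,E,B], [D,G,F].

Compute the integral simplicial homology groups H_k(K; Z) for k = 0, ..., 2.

H_0 ≅ Z,  H_1 = 0,  H_2 ≅ Z.

Order the vertices as A < B < D < E < F < G. Listing each simplex with vertices in this order, K has dimension 2 with simplices:

  0-simplices (6): A, B, D, E, F, G
  1-simplices (12): AB, AE, AF, AG, BD, BE, BF, DE, DF, DG, EG, FG
  2-simplices (8): ABE, ABF, AEG, AFG, BDE, BDF, DEG, DFG

so the chain groups are C_0 ≅ Z^6, C_1 ≅ Z^12, C_2 ≅ Z^8.

∂_1: C_1 → C_0 is given by ∂[p,q] = [q] − [p]. For instance
  ∂AE = E − A.
The resulting 6×12 matrix has rank 5, and its Smith normal form has invariant factors (1,1,1,1,1).

Boundary ∂_2: C_2 → C_1 sends each 2-simplex [p,q,r] to [q,r] − [p,r] + [p,q]. For instance
  ∂AEG = EG − AG + AE,
  ∂DEG = EG − DG + DE.
This gives a 12×8 integer matrix of rank 7; reducing to Smith normal form yields diagonal entries (1,1,1,1,1,1,1).

Computing H_k = (kernel of ∂_k) / (image of ∂_{k+1}):

  H_0: rank C_0 − rank ∂_1 = 6 − 5 = 1, and the invariant factors of ∂_1 are all 1, so H_0 ≅ Z.
  H_1: rank ker ∂_1 − rank ∂_2 = (12 − 5) − 7 = 0, and the invariant factors of ∂_2 are all 1, so H_1 ≅ 0.
  H_2: rank ker ∂_2 − rank ∂_3 = (8 − 7) − 0 = 1, and there is no ∂_3, so H_2 ≅ Z.

(K is a triangulation of the 2-sphere S^2.)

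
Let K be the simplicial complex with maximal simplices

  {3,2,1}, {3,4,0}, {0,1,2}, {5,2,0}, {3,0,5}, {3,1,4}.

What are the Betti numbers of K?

Order the vertices as 0 < 1 < 2 < 3 < 4 < 5. Listing each simplex with vertices in this order, K has dimension 2 with simplices:

  0-simplices (6): [0], [1], [2], [3], [4], [5]
  1-simplices (12): [0,1], [0,2], [0,3], [0,4], [0,5], [1,2], [1,3], [1,4], [2,3], [2,5], [3,4], [3,5]
  2-simplices (6): [0,1,2], [0,2,5], [0,3,4], [0,3,5], [1,2,3], [1,3,4]

so the chain groups are C_0 ≅ Z^6, C_1 ≅ Z^12, C_2 ≅ Z^6.

Boundary ∂_1: C_1 → C_0 is given by ∂[p,q] = [q] − [p]. For instance
  ∂[0,1] = [1] − [0].
The resulting 6×12 matrix has rank 5, and its Smith normal form has invariant factors (1,1,1,1,1).

∂_2: C_2 → C_1 sends each 2-simplex [p,q,r] to [q,r] − [p,r] + [p,q]. For instance
  ∂[0,3,5] = [3,5] − [0,5] + [0,3],
  ∂[0,3,4] = [3,4] − [0,4] + [0,3].
The resulting 12×6 matrix has rank 6, and its Smith normal form has invariant factors (1,1,1,1,1,1).

From H_k ≅ ker(∂_k) / im(∂_{k+1}) we obtain:

  H_0: rank C_0 − rank ∂_1 = 6 − 5 = 1, and the invariant factors of ∂_1 are all 1, so H_0 ≅ Z.
  H_1: rank ker ∂_1 − rank ∂_2 = (12 − 5) − 6 = 1, and the invariant factors of ∂_2 are all 1, so H_1 ≅ Z.
  H_2: rank ker ∂_2 − rank ∂_3 = (6 − 6) − 0 = 0, and there is no ∂_3, so H_2 ≅ 0.

As a check, the Euler characteristic is 6 − 12 + 6 = 0, which agrees with 1 − 1 + 0 = 0.
(K is a triangulation of the cylinder S^1 x I.)

Hence the Betti numbers are b_0 = 1, b_1 = 1, b_2 = 0.

b_0 = 1, b_1 = 1, b_2 = 0.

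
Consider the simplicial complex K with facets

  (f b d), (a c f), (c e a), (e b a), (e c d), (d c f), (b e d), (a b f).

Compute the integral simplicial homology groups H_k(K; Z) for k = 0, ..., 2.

H_0 ≅ Z,  H_1 = 0,  H_2 ≅ Z.

We work with the vertex ordering a < b < c < d < e < f. The simplices of K, each written with vertices in increasing order, are:

  0-simplices (6): a, b, c, d, e, f
  1-simplices (12): ab, ac, ae, af, bd, be, bf, cd, ce, cf, de, df
  2-simplices (8): abe, abf, ace, acf, bde, bdf, cde, cdf

so the chain groups are C_0 ≅ Z^6, C_1 ≅ Z^12, C_2 ≅ Z^8.

Boundary ∂_1: C_1 → C_0 maps an edge to its endpoints' difference, ∂[p,q] = q − p. For instance
  ∂ce = e − c.
As a 6×12 matrix over Z this has rank 5, with invariant factors (1,1,1,1,1).

The boundary map ∂_2: C_2 → C_1 sends each 2-simplex [p,q,r] to [q,r] − [p,r] + [p,q]. For instance
  ∂bdf = df − bf + bd,
  ∂abf = bf − af + ab.
The resulting 12×8 matrix has rank 7, and its Smith normal form has invariant factors (1,1,1,1,1,1,1).

Reading off H_k = ker ∂_k / im ∂_{k+1}:

  H_0: rank C_0 − rank ∂_1 = 6 − 5 = 1, and the invariant factors of ∂_1 are all 1, so H_0 = Z.
  H_1: rank ker ∂_1 − rank ∂_2 = (12 − 5) − 7 = 0, and the invariant factors of ∂_2 are all 1, so H_1 = 0.
  H_2: rank ker ∂_2 − rank ∂_3 = (8 − 7) − 0 = 1, and there is no ∂_3, so H_2 = Z.

(K is a triangulation of the 2-sphere S^2.)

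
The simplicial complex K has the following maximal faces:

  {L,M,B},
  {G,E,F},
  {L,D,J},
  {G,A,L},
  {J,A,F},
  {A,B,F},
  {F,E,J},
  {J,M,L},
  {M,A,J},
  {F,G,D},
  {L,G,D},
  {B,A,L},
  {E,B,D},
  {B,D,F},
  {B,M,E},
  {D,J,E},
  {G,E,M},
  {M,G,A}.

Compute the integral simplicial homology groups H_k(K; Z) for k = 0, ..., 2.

Order the vertices as A < B < D < E < F < G < J < L < M. Listing each simplex with vertices in this order, K has dimension 2 with simplices:

  0-simplices (9): A, B, D, E, F, G, J, L, M
  1-simplices (27): AB, AF, AG, AJ, AL, AM, BD, BE, BF, BL, BM, DE, DF, DG, DJ, DL, EF, EG, EJ, EM, FG, FJ, GL, GM, JL, JM, LM
  2-simplices (18): ABF, ABL, AFJ, AGL, AGM, AJM, BDE, BDF, BEM, BLM, DEJ, DFG, DGL, DJL, EFG, EFJ, EGM, JLM

so the chain groups are C_0 ≅ Z^9, C_1 ≅ Z^27, C_2 ≅ Z^18.

Boundary ∂_1: C_1 → C_0 is given by ∂[p,q] = [q] − [p].
This gives a 9×27 integer matrix of rank 8; reducing to Smith normal form yields diagonal entries (1,1,1,1,1,1,1,1).

Boundary ∂_2: C_2 → C_1 acts by ∂[p,q,r] = [q,r] − [p,r] + [p,q]. For instance
  ∂ABF = BF − AF + AB,
  ∂DEJ = EJ − DJ + DE.
The 27×18 boundary matrix has rank 18 and Smith normal form diag(1,1,1,1,1,1,1,1,1,1,1,1,1,1,1,1,1,2).

From H_k ≅ ker(∂_k) / im(∂_{k+1}) we obtain:

  H_0: rank C_0 − rank ∂_1 = 9 − 8 = 1, and the invariant factors of ∂_1 are all 1, so H_0 ≅ Z.
  H_1: rank ker ∂_1 − rank ∂_2 = (27 − 8) − 18 = 1, and ∂_2 has invariant factor 2 > 1, so H_1 ≅ Z ⊕ Z/2.
  H_2: rank ker ∂_2 − rank ∂_3 = (18 − 18) − 0 = 0, and there is no ∂_3, so H_2 ≅ 0.

H_0 = Z,  H_1 = Z ⊕ Z/2,  H_2 = 0.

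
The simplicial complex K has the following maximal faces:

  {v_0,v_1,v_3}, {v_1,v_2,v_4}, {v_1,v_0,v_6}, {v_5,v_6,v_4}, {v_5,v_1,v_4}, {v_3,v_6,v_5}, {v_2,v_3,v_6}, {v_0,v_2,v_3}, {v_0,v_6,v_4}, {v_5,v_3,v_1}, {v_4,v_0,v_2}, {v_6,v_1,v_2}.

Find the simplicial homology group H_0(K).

Order the vertices as v_0 < v_1 < v_2 < v_3 < v_4 < v_5 < v_6. Listing each simplex with vertices in this order, K has dimension 2 with simplices:

  0-simplices (7): [v_0], [v_1], [v_2], [v_3], [v_4], [v_5], [v_6]
  1-simplices (18): (18 of them)
  2-simplices (12): (12 of them)

so the chain groups are C_0 ≅ Z^7, C_1 ≅ Z^18, C_2 ≅ Z^12.

The boundary map ∂_1: C_1 → C_0 sends each edge [p,q] (with p < q) to q − p.
As a 7×18 matrix over Z this has rank 6, with invariant factors (1,1,1,1,1,1).

Boundary ∂_2: C_2 → C_1 acts by ∂[p,q,r] = [q,r] − [p,r] + [p,q]. For instance
  ∂[v_0,v_2,v_4] = [v_2,v_4] − [v_0,v_4] + [v_0,v_2],
  ∂[v_4,v_5,v_6] = [v_5,v_6] − [v_4,v_6] + [v_4,v_5].
As a 18×12 matrix over Z this has rank 12, with invariant factors (1,1,1,1,1,1,1,1,1,1,1,2).

Computing H_k = (kernel of ∂_k) / (image of ∂_{k+1}):

  H_0: rank C_0 − rank ∂_1 = 7 − 6 = 1, and the invariant factors of ∂_1 are all 1, so H_0 ≅ Z.

H_0 = Z.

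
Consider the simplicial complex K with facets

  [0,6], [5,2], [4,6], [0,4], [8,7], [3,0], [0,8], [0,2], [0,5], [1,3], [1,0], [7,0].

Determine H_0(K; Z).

H_0 = Z.

We work with the vertex ordering 0 < 1 < 2 < 3 < 4 < 5 < 6 < 7 < 8. The simplices of K, each written with vertices in increasing order, are:

  0-simplices (9): [0], [1], [2], [3], [4], [5], [6], [7], [8]
  1-simplices (12): [0,1], [0,2], [0,3], [0,4], [0,5], [0,6], [0,7], [0,8], [1,3], [2,5], [4,6], [7,8]

giving chain groups C_0 ≅ Z^9, C_1 ≅ Z^12.

∂_1: C_1 → C_0 is given by ∂[p,q] = [q] − [p]. For instance
  ∂[4,6] = [6] − [4].
The 9×12 boundary matrix has rank 8 and Smith normal form diag(1,1,1,1,1,1,1,1).

Computing H_k = (kernel of ∂_k) / (image of ∂_{k+1}):

  H_0: rank C_0 − rank ∂_1 = 9 − 8 = 1, and the invariant factors of ∂_1 are all 1, so H_0 = Z.

(K is a triangulation of a wedge of 4 circles.)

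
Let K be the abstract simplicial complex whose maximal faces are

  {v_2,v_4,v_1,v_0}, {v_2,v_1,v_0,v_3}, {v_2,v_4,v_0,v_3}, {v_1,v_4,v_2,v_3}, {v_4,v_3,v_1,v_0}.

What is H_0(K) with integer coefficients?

H_0 = Z.

Take the total order v_0 < v_1 < v_2 < v_3 < v_4 on the vertex set. Then K (dimension 3) consists of the simplices:

  0-simplices (5): [v_0], [v_1], [v_2], [v_3], [v_4]
  1-simplices (10): [v_0,v_1], [v_0,v_2], [v_0,v_3], [v_0,v_4], [v_1,v_2], [v_1,v_3], [v_1,v_4], [v_2,v_3], [v_2,v_4], [v_3,v_4]
  2-simplices (10): [v_0,v_1,v_2], [v_0,v_1,v_3], [v_0,v_1,v_4], [v_0,v_2,v_3], [v_0,v_2,v_4], [v_0,v_3,v_4], [v_1,v_2,v_3], [v_1,v_2,v_4], [v_1,v_3,v_4], [v_2,v_3,v_4]
  3-simplices (5): [v_0,v_1,v_2,v_3], [v_0,v_1,v_2,v_4], [v_0,v_1,v_3,v_4], [v_0,v_2,v_3,v_4], [v_1,v_2,v_3,v_4]

Hence C_0 ≅ Z^5, C_1 ≅ Z^10, C_2 ≅ Z^10, C_3 ≅ Z^5.

The boundary map ∂_1: C_1 → C_0 is given by ∂[p,q] = [q] − [p].
The 5×10 boundary matrix has rank 4 and Smith normal form diag(1,1,1,1).

The boundary map ∂_2: C_2 → C_1 maps a triangle to the signed sum of its edges. For instance
  ∂[v_0,v_1,v_4] = [v_1,v_4] − [v_0,v_4] + [v_0,v_1],
  ∂[v_0,v_3,v_4] = [v_3,v_4] − [v_0,v_4] + [v_0,v_3].
This gives a 10×10 integer matrix of rank 6; reducing to Smith normal form yields diagonal entries (1,1,1,1,1,1).

Boundary ∂_3: C_3 → C_2 sends each 3-simplex σ to the alternating sum Σ_i (−1)^i (σ with its i-th vertex removed). For instance
  ∂[v_0,v_1,v_2,v_4] = [v_1,v_2,v_4] − [v_0,v_2,v_4] + [v_0,v_1,v_4] − [v_0,v_1,v_2],
  ∂[v_0,v_2,v_3,v_4] = [v_2,v_3,v_4] − [v_0,v_3,v_4] + [v_0,v_2,v_4] − [v_0,v_2,v_3].
The resulting 10×5 matrix has rank 4, and its Smith normal form has invariant factors (1,1,1,1).

From H_k ≅ ker(∂_k) / im(∂_{k+1}) we obtain:

  H_0: rank C_0 − rank ∂_1 = 5 − 4 = 1, and the invariant factors of ∂_1 are all 1, so H_0 ≅ Z.

(K is a triangulation of the 3-sphere S^3.)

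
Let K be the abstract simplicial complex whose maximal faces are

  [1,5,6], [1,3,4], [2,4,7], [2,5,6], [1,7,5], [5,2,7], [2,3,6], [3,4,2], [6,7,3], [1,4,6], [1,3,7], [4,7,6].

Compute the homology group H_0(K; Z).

H_0 ≅ Z.

K has 7 vertices, 18 edges, 12 triangles.
rank ∂_0 = 0, rank ∂_1 = 6 ⇒ b_0 = 7 − 0 − 6 = 1; all invariant factors of ∂_1 are 1 so no torsion. So H_0 ≅ Z.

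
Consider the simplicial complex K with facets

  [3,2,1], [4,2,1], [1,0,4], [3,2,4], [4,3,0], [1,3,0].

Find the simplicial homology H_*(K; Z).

H_0 ≅ Z,  H_1 = 0,  H_2 ≅ Z.

Take the total order 0 < 1 < 2 < 3 < 4 on the vertex set. Then K (dimension 2) consists of the simplices:

  0-simplices (5): [0], [1], [2], [3], [4]
  1-simplices (9): [0,1], [0,3], [0,4], [1,2], [1,3], [1,4], [2,3], [2,4], [3,4]
  2-simplices (6): [0,1,3], [0,1,4], [0,3,4], [1,2,3], [1,2,4], [2,3,4]

Hence C_0 ≅ Z^5, C_1 ≅ Z^9, C_2 ≅ Z^6.

Boundary ∂_1: C_1 → C_0 maps an edge to its endpoints' difference, ∂[p,q] = q − p. For instance
  ∂[2,3] = [3] − [2].
This gives a 5×9 integer matrix of rank 4; reducing to Smith normal form yields diagonal entries (1,1,1,1).

Boundary ∂_2: C_2 → C_1 maps a triangle to the signed sum of its edges. For instance
  ∂[0,3,4] = [3,4] − [0,4] + [0,3],
  ∂[1,2,3] = [2,3] − [1,3] + [1,2].
The resulting 9×6 matrix has rank 5, and its Smith normal form has invariant factors (1,1,1,1,1).

From H_k ≅ ker(∂_k) / im(∂_{k+1}) we obtain:

  H_0: rank C_0 − rank ∂_1 = 5 − 4 = 1, and the invariant factors of ∂_1 are all 1, so H_0 ≅ Z.
  H_1: rank ker ∂_1 − rank ∂_2 = (9 − 4) − 5 = 0, and the invariant factors of ∂_2 are all 1, so H_1 ≅ 0.
  H_2: rank ker ∂_2 − rank ∂_3 = (6 − 5) − 0 = 1, and there is no ∂_3, so H_2 ≅ Z.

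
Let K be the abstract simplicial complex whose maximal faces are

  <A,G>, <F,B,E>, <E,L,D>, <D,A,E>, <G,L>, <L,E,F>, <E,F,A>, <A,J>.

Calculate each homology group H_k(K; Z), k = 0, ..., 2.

H_0 ≅ Z,  H_1 ≅ Z,  H_2 = 0.

Fix the vertex order A < B < D < E < F < G < J < L and write every simplex with vertices in increasing order. Then dim K = 2 and the simplices of K are:

  0-simplices (8): A, B, D, E, F, G, J, L
  1-simplices (13): AD, AE, AF, AG, AJ, BE, BF, DE, DL, EF, EL, FL, GL
  2-simplices (5): ADE, AEF, BEF, DEL, EFL

so the chain groups are C_0 ≅ Z^8, C_1 ≅ Z^13, C_2 ≅ Z^5.

Boundary ∂_1: C_1 → C_0 sends each edge [p,q] (with p < q) to q − p.
As a 8×13 matrix over Z this has rank 7, with invariant factors (1,1,1,1,1,1,1).

Boundary ∂_2: C_2 → C_1 maps a triangle to the signed sum of its edges. For instance
  ∂BEF = EF − BF + BE,
  ∂DEL = EL − DL + DE.
The 13×5 boundary matrix has rank 5 and Smith normal form diag(1,1,1,1,1).

Computing H_k = (kernel of ∂_k) / (image of ∂_{k+1}):

  H_0: rank C_0 − rank ∂_1 = 8 − 7 = 1, and the invariant factors of ∂_1 are all 1, so H_0 ≅ Z.
  H_1: rank ker ∂_1 − rank ∂_2 = (13 − 7) − 5 = 1, and the invariant factors of ∂_2 are all 1, so H_1 ≅ Z.
  H_2: rank ker ∂_2 − rank ∂_3 = (5 − 5) − 0 = 0, and there is no ∂_3, so H_2 ≅ 0.

As a check, the Euler characteristic is 8 − 13 + 5 = 0, which agrees with 1 − 1 + 0 = 0.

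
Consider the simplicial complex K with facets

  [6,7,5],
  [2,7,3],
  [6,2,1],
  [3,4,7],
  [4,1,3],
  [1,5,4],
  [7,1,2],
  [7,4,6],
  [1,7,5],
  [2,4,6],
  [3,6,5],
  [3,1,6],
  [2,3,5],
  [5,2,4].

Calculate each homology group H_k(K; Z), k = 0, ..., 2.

Fix the vertex order 1 < 2 < 3 < 4 < 5 < 6 < 7 and write every simplex with vertices in increasing order. Then dim K = 2 and the simplices of K are:

  0-simplices (7): [1], [2], [3], [4], [5], [6], [7]
  1-simplices (21): [1,2], [1,3], [1,4], [1,5], [1,6], [1,7], [2,3], [2,4], [2,5], [2,6], [2,7], [3,4], [3,5], [3,6], [3,7], [4,5], [4,6], [4,7], [5,6], [5,7], [6,7]
  2-simplices (14): [1,2,6], [1,2,7], [1,3,4], [1,3,6], [1,4,5], [1,5,7], [2,3,5], [2,3,7], [2,4,5], [2,4,6], [3,4,7], [3,5,6], [4,6,7], [5,6,7]

giving chain groups C_0 ≅ Z^7, C_1 ≅ Z^21, C_2 ≅ Z^14.

∂_1: C_1 → C_0 maps an edge to its endpoints' difference, ∂[p,q] = q − p. For instance
  ∂[2,5] = [5] − [2].
As a 7×21 matrix over Z this has rank 6, with invariant factors (1,1,1,1,1,1).

Boundary ∂_2: C_2 → C_1 acts by ∂[p,q,r] = [q,r] − [p,r] + [p,q]. For instance
  ∂[1,2,7] = [2,7] − [1,7] + [1,2],
  ∂[1,4,5] = [4,5] − [1,5] + [1,4].
This gives a 21×14 integer matrix of rank 13; reducing to Smith normal form yields diagonal entries (1,1,1,1,1,1,1,1,1,1,1,1,1).

Now H_k = ker ∂_k / im ∂_{k+1}, so:

  H_0: rank C_0 − rank ∂_1 = 7 − 6 = 1, and the invariant factors of ∂_1 are all 1, so H_0 = Z.
  H_1: rank ker ∂_1 − rank ∂_2 = (21 − 6) − 13 = 2, and the invariant factors of ∂_2 are all 1, so H_1 = Z^2.
  H_2: rank ker ∂_2 − rank ∂_3 = (14 − 13) − 0 = 1, and there is no ∂_3, so H_2 = Z.

H_0 ≅ Z,  H_1 ≅ Z^2,  H_2 ≅ Z.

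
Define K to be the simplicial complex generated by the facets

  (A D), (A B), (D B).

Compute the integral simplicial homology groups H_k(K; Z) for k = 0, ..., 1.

H_0 = Z,  H_1 = Z.

K has 3 vertices, 3 edges.
rank ∂_0 = 0, rank ∂_1 = 2 ⇒ b_0 = 3 − 0 − 2 = 1; all invariant factors of ∂_1 are 1 so no torsion. So H_0 ≅ Z.
rank ∂_1 = 2, rank ∂_2 = 0 ⇒ b_1 = 3 − 2 − 0 = 1. So H_1 ≅ Z.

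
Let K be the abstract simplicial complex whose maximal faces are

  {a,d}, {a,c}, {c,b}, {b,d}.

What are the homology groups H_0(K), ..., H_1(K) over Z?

H_0 ≅ Z,  H_1 ≅ Z.

We work with the vertex ordering a < b < c < d. The simplices of K, each written with vertices in increasing order, are:

  0-simplices (4): a, b, c, d
  1-simplices (4): ac, ad, bc, bd

giving chain groups C_0 ≅ Z^4, C_1 ≅ Z^4.

Boundary ∂_1: C_1 → C_0 is given by ∂[p,q] = [q] − [p].
The 4×4 boundary matrix has rank 3 and Smith normal form diag(1,1,1).

Reading off H_k = ker ∂_k / im ∂_{k+1}:

  H_0: rank C_0 − rank ∂_1 = 4 − 3 = 1, and the invariant factors of ∂_1 are all 1, so H_0 = Z.
  H_1: rank ker ∂_1 − rank ∂_2 = (4 − 3) − 0 = 1, and there is no ∂_2, so H_1 = Z.

(K is a triangulation of the circle S^1.)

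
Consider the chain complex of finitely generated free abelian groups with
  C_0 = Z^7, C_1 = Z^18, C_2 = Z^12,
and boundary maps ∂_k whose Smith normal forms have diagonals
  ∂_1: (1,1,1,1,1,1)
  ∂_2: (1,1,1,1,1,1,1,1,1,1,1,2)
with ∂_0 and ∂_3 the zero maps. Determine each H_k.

H_0: b_0 = 7 − 0 − 6 = 1; torsion from ∂_1 factors > 1: none. So H_0 = Z.
H_1: b_1 = 18 − 6 − 12 = 0; torsion from ∂_2 factors > 1: [2]. So H_1 = Z/2.
H_2: b_2 = 12 − 12 − 0 = 0; torsion from ∂_3 factors > 1: none. So H_2 = 0.

H_0 = Z,  H_1 = Z/2,  H_2 = 0.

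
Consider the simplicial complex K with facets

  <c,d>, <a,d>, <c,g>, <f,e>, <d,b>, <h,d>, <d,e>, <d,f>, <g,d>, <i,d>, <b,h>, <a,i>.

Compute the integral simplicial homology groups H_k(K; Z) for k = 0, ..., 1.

We work with the vertex ordering a < b < c < d < e < f < g < h < i. The simplices of K, each written with vertices in increasing order, are:

  0-simplices (9): a, b, c, d, e, f, g, h, i
  1-simplices (12): ad, ai, bd, bh, cd, cg, de, df, dg, dh, di, ef

giving chain groups C_0 ≅ Z^9, C_1 ≅ Z^12.

The boundary map ∂_1: C_1 → C_0 sends each edge [p,q] (with p < q) to q − p. For instance
  ∂ai = i − a.
This gives a 9×12 integer matrix of rank 8; reducing to Smith normal form yields diagonal entries (1,1,1,1,1,1,1,1).

From H_k ≅ ker(∂_k) / im(∂_{k+1}) we obtain:

  H_0: rank C_0 − rank ∂_1 = 9 − 8 = 1, and the invariant factors of ∂_1 are all 1, so H_0 ≅ Z.
  H_1: rank ker ∂_1 − rank ∂_2 = (12 − 8) − 0 = 4, and there is no ∂_2, so H_1 ≅ Z^4.

(K is a triangulation of a wedge of 4 circles.)

H_0 ≅ Z,  H_1 ≅ Z^4.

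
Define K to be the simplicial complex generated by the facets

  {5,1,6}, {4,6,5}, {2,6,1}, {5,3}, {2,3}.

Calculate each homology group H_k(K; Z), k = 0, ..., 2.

H_0 = Z,  H_1 = Z,  H_2 = 0.

We work with the vertex ordering 1 < 2 < 3 < 4 < 5 < 6. The simplices of K, each written with vertices in increasing order, are:

  0-simplices (6): [1], [2], [3], [4], [5], [6]
  1-simplices (9): [1,2], [1,5], [1,6], [2,3], [2,6], [3,5], [4,5], [4,6], [5,6]
  2-simplices (3): [1,2,6], [1,5,6], [4,5,6]

giving chain groups C_0 ≅ Z^6, C_1 ≅ Z^9, C_2 ≅ Z^3.

The boundary map ∂_1: C_1 → C_0 sends each edge [p,q] (with p < q) to q − p. For instance
  ∂[1,2] = [2] − [1].
The 6×9 boundary matrix has rank 5 and Smith normal form diag(1,1,1,1,1).

The boundary map ∂_2: C_2 → C_1 sends each 2-simplex [p,q,r] to [q,r] − [p,r] + [p,q]. For instance
  ∂[4,5,6] = [5,6] − [4,6] + [4,5],
  ∂[1,5,6] = [5,6] − [1,6] + [1,5].
The 9×3 boundary matrix has rank 3 and Smith normal form diag(1,1,1).

Now H_k = ker ∂_k / im ∂_{k+1}, so:

  H_0: rank C_0 − rank ∂_1 = 6 − 5 = 1, and the invariant factors of ∂_1 are all 1, so H_0 ≅ Z.
  H_1: rank ker ∂_1 − rank ∂_2 = (9 − 5) − 3 = 1, and the invariant factors of ∂_2 are all 1, so H_1 ≅ Z.
  H_2: rank ker ∂_2 − rank ∂_3 = (3 − 3) − 0 = 0, and there is no ∂_3, so H_2 ≅ 0.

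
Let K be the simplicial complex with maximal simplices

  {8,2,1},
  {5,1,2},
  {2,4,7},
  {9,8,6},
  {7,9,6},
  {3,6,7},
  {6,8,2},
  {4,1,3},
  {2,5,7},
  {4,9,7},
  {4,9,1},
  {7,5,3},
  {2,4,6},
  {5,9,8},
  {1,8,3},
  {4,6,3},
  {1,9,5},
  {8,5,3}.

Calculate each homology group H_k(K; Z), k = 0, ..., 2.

H_0 ≅ Z,  H_1 ≅ Z ⊕ Z/2,  H_2 = 0.

Take the total order 1 < 2 < 3 < 4 < 5 < 6 < 7 < 8 < 9 on the vertex set. Then K (dimension 2) consists of the simplices:

  0-simplices (9): [1], [2], [3], [4], [5], [6], [7], [8], [9]
  1-simplices (27): (27 of them)
  2-simplices (18): [1,2,5], [1,2,8], [1,3,4], [1,3,8], [1,4,9], [1,5,9], [2,4,6], [2,4,7], [2,5,7], [2,6,8], [3,4,6], [3,5,7], [3,5,8], [3,6,7], [4,7,9], [5,8,9], [6,7,9], [6,8,9]

Hence C_0 ≅ Z^9, C_1 ≅ Z^27, C_2 ≅ Z^18.

The boundary map ∂_1: C_1 → C_0 maps an edge to its endpoints' difference, ∂[p,q] = q − p. For instance
  ∂[6,7] = [7] − [6].
This gives a 9×27 integer matrix of rank 8; reducing to Smith normal form yields diagonal entries (1,1,1,1,1,1,1,1).

The boundary map ∂_2: C_2 → C_1 maps a triangle to the signed sum of its edges. For instance
  ∂[5,8,9] = [8,9] − [5,9] + [5,8],
  ∂[6,7,9] = [7,9] − [6,9] + [6,7].
This gives a 27×18 integer matrix of rank 18; reducing to Smith normal form yields diagonal entries (1,1,1,1,1,1,1,1,1,1,1,1,1,1,1,1,1,2).

From H_k ≅ ker(∂_k) / im(∂_{k+1}) we obtain:

  H_0: rank C_0 − rank ∂_1 = 9 − 8 = 1, and the invariant factors of ∂_1 are all 1, so H_0 ≅ Z.
  H_1: rank ker ∂_1 − rank ∂_2 = (27 − 8) − 18 = 1, and ∂_2 has invariant factor 2 > 1, so H_1 ≅ Z ⊕ Z/2.
  H_2: rank ker ∂_2 − rank ∂_3 = (18 − 18) − 0 = 0, and there is no ∂_3, so H_2 ≅ 0.

(K is a triangulation of the Klein bottle.)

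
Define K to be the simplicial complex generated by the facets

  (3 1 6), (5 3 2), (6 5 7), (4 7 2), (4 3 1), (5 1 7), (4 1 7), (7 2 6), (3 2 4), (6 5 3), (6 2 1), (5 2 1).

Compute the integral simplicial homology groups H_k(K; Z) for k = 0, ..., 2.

H_0 ≅ Z,  H_1 ≅ Z/2Z,  H_2 = 0.

Order the vertices as 1 < 2 < 3 < 4 < 5 < 6 < 7. Listing each simplex with vertices in this order, K has dimension 2 with simplices:

  0-simplices (7): [1], [2], [3], [4], [5], [6], [7]
  1-simplices (18): [1,2], [1,3], [1,4], [1,5], [1,6], [1,7], [2,3], [2,4], [2,5], [2,6], [2,7], [3,4], [3,5], [3,6], [4,7], [5,6], [5,7], [6,7]
  2-simplices (12): [1,2,5], [1,2,6], [1,3,4], [1,3,6], [1,4,7], [1,5,7], [2,3,4], [2,3,5], [2,4,7], [2,6,7], [3,5,6], [5,6,7]

giving chain groups C_0 ≅ Z^7, C_1 ≅ Z^18, C_2 ≅ Z^12.

Boundary ∂_1: C_1 → C_0 is given by ∂[p,q] = [q] − [p].
The resulting 7×18 matrix has rank 6, and its Smith normal form has invariant factors (1,1,1,1,1,1).

∂_2: C_2 → C_1 maps a triangle to the signed sum of its edges. For instance
  ∂[3,5,6] = [5,6] − [3,6] + [3,5],
  ∂[1,2,5] = [2,5] − [1,5] + [1,2].
The resulting 18×12 matrix has rank 12, and its Smith normal form has invariant factors (1,1,1,1,1,1,1,1,1,1,1,2).

Now H_k = ker ∂_k / im ∂_{k+1}, so:

  H_0: rank C_0 − rank ∂_1 = 7 − 6 = 1, and the invariant factors of ∂_1 are all 1, so H_0 = Z.
  H_1: rank ker ∂_1 − rank ∂_2 = (18 − 6) − 12 = 0, and ∂_2 has invariant factor 2 > 1, so H_1 = Z/2Z.
  H_2: rank ker ∂_2 − rank ∂_3 = (12 − 12) − 0 = 0, and there is no ∂_3, so H_2 = 0.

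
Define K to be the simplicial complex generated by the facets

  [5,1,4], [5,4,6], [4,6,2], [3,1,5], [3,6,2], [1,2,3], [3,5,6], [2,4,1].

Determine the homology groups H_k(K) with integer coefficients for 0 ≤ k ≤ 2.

H_0 ≅ Z,  H_1 = 0,  H_2 ≅ Z.

We work with the vertex ordering 1 < 2 < 3 < 4 < 5 < 6. The simplices of K, each written with vertices in increasing order, are:

  0-simplices (6): [1], [2], [3], [4], [5], [6]
  1-simplices (12): [1,2], [1,3], [1,4], [1,5], [2,3], [2,4], [2,6], [3,5], [3,6], [4,5], [4,6], [5,6]
  2-simplices (8): [1,2,3], [1,2,4], [1,3,5], [1,4,5], [2,3,6], [2,4,6], [3,5,6], [4,5,6]

Hence C_0 ≅ Z^6, C_1 ≅ Z^12, C_2 ≅ Z^8.

Boundary ∂_1: C_1 → C_0 sends each edge [p,q] (with p < q) to q − p. For instance
  ∂[2,3] = [3] − [2].
As a 6×12 matrix over Z this has rank 5, with invariant factors (1,1,1,1,1).

∂_2: C_2 → C_1 acts by ∂[p,q,r] = [q,r] − [p,r] + [p,q]. For instance
  ∂[1,3,5] = [3,5] − [1,5] + [1,3],
  ∂[2,4,6] = [4,6] − [2,6] + [2,4].
As a 12×8 matrix over Z this has rank 7, with invariant factors (1,1,1,1,1,1,1).

Computing H_k = (kernel of ∂_k) / (image of ∂_{k+1}):

  H_0: rank C_0 − rank ∂_1 = 6 − 5 = 1, and the invariant factors of ∂_1 are all 1, so H_0 = Z.
  H_1: rank ker ∂_1 − rank ∂_2 = (12 − 5) − 7 = 0, and the invariant factors of ∂_2 are all 1, so H_1 = 0.
  H_2: rank ker ∂_2 − rank ∂_3 = (8 − 7) − 0 = 1, and there is no ∂_3, so H_2 = Z.

As a check, the Euler characteristic is 6 − 12 + 8 = 2, which agrees with 1 − 0 + 1 = 2.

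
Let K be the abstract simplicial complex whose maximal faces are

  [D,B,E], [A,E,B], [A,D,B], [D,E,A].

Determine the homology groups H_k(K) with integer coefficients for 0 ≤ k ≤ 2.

H_0 ≅ Z,  H_1 = 0,  H_2 ≅ Z.

Order the vertices as A < B < D < E. Listing each simplex with vertices in this order, K has dimension 2 with simplices:

  0-simplices (4): A, B, D, E
  1-simplices (6): AB, AD, AE, BD, BE, DE
  2-simplices (4): ABD, ABE, ADE, BDE

giving chain groups C_0 ≅ Z^4, C_1 ≅ Z^6, C_2 ≅ Z^4.

Boundary ∂_1: C_1 → C_0 maps an edge to its endpoints' difference, ∂[p,q] = q − p.
This gives a 4×6 integer matrix of rank 3; reducing to Smith normal form yields diagonal entries (1,1,1).

∂_2: C_2 → C_1 sends each 2-simplex [p,q,r] to [q,r] − [p,r] + [p,q]. For instance
  ∂BDE = DE − BE + BD,
  ∂ADE = DE − AE + AD.
The 6×4 boundary matrix has rank 3 and Smith normal form diag(1,1,1).

From H_k ≅ ker(∂_k) / im(∂_{k+1}) we obtain:

  H_0: rank C_0 − rank ∂_1 = 4 − 3 = 1, and the invariant factors of ∂_1 are all 1, so H_0 ≅ Z.
  H_1: rank ker ∂_1 − rank ∂_2 = (6 − 3) − 3 = 0, and the invariant factors of ∂_2 are all 1, so H_1 ≅ 0.
  H_2: rank ker ∂_2 − rank ∂_3 = (4 − 3) − 0 = 1, and there is no ∂_3, so H_2 ≅ Z.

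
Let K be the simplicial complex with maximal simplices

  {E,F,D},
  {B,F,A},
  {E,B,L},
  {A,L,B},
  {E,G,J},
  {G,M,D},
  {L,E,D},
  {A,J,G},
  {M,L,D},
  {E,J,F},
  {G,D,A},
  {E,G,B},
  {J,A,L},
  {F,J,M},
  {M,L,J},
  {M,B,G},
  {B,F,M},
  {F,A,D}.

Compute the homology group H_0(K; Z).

H_0 ≅ Z.

We work with the vertex ordering A < B < D < E < F < G < J < L < M. The simplices of K, each written with vertices in increasing order, are:

  0-simplices (9): A, B, D, E, F, G, J, L, M
  1-simplices (27): AB, AD, AF, AG, AJ, AL, BE, BF, BG, BL, BM, DE, DF, DG, DL, DM, EF, EG, EJ, EL, FJ, FM, GJ, GM, JL, JM, LM
  2-simplices (18): ABF, ABL, ADF, ADG, AGJ, AJL, BEG, BEL, BFM, BGM, DEF, DEL, DGM, DLM, EFJ, EGJ, FJM, JLM

giving chain groups C_0 ≅ Z^9, C_1 ≅ Z^27, C_2 ≅ Z^18.

The boundary map ∂_1: C_1 → C_0 is given by ∂[p,q] = [q] − [p]. For instance
  ∂GJ = J − G.
The 9×27 boundary matrix has rank 8 and Smith normal form diag(1,1,1,1,1,1,1,1).

Boundary ∂_2: C_2 → C_1 acts by ∂[p,q,r] = [q,r] − [p,r] + [p,q]. For instance
  ∂DGM = GM − DM + DG,
  ∂DEL = EL − DL + DE.
The 27×18 boundary matrix has rank 17 and Smith normal form diag(1,1,1,1,1,1,1,1,1,1,1,1,1,1,1,1,1).

From H_k ≅ ker(∂_k) / im(∂_{k+1}) we obtain:

  H_0: rank C_0 − rank ∂_1 = 9 − 8 = 1, and the invariant factors of ∂_1 are all 1, so H_0 ≅ Z.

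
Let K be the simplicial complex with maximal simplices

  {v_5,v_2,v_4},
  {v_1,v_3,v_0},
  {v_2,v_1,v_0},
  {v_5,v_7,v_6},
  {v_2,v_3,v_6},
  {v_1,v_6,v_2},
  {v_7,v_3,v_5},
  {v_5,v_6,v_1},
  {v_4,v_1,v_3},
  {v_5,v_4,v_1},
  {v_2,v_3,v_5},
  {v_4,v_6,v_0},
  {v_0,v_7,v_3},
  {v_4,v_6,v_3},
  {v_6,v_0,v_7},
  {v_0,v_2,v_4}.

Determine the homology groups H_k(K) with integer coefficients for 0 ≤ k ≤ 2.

Take the total order v_0 < v_1 < v_2 < v_3 < v_4 < v_5 < v_6 < v_7 on the vertex set. Then K (dimension 2) consists of the simplices:

  0-simplices (8): [v_0], [v_1], [v_2], [v_3], [v_4], [v_5], [v_6], [v_7]
  1-simplices (24): (24 of them)
  2-simplices (16): (16 of them)

so the chain groups are C_0 ≅ Z^8, C_1 ≅ Z^24, C_2 ≅ Z^16.

Boundary ∂_1: C_1 → C_0 is given by ∂[p,q] = [q] − [p]. For instance
  ∂[v_3,v_6] = [v_6] − [v_3].
The resulting 8×24 matrix has rank 7, and its Smith normal form has invariant factors (1,1,1,1,1,1,1).

∂_2: C_2 → C_1 maps a triangle to the signed sum of its edges. For instance
  ∂[v_0,v_2,v_4] = [v_2,v_4] − [v_0,v_4] + [v_0,v_2],
  ∂[v_2,v_3,v_5] = [v_3,v_5] − [v_2,v_5] + [v_2,v_3].
The resulting 24×16 matrix has rank 15, and its Smith normal form has invariant factors (1,1,1,1,1,1,1,1,1,1,1,1,1,1,1).

From H_k ≅ ker(∂_k) / im(∂_{k+1}) we obtain:

  H_0: rank C_0 − rank ∂_1 = 8 − 7 = 1, and the invariant factors of ∂_1 are all 1, so H_0 = Z.
  H_1: rank ker ∂_1 − rank ∂_2 = (24 − 7) − 15 = 2, and the invariant factors of ∂_2 are all 1, so H_1 = Z^2.
  H_2: rank ker ∂_2 − rank ∂_3 = (16 − 15) − 0 = 1, and there is no ∂_3, so H_2 = Z.

H_0 = Z,  H_1 = Z^2,  H_2 = Z.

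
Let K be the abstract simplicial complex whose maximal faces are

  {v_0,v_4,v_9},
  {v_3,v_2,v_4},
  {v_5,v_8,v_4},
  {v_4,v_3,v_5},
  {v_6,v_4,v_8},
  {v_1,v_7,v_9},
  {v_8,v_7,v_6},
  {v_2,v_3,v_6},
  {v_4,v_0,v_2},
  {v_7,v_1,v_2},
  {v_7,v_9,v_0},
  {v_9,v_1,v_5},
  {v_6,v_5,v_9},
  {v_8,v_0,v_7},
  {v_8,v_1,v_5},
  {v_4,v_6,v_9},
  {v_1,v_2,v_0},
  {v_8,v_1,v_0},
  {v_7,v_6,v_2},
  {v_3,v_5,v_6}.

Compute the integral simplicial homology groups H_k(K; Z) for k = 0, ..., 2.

H_0 ≅ Z,  H_1 ≅ Z ⊕ Z/2Z,  H_2 = 0.

Take the total order v_0 < v_1 < v_2 < v_3 < v_4 < v_5 < v_6 < v_7 < v_8 < v_9 on the vertex set. Then K (dimension 2) consists of the simplices:

  0-simplices (10): [v_0], [v_1], [v_2], [v_3], [v_4], [v_5], [v_6], [v_7], [v_8], [v_9]
  1-simplices (30): (30 of them)
  2-simplices (20): (20 of them)

so the chain groups are C_0 ≅ Z^10, C_1 ≅ Z^30, C_2 ≅ Z^20.

Boundary ∂_1: C_1 → C_0 is given by ∂[p,q] = [q] − [p]. For instance
  ∂[v_0,v_2] = [v_2] − [v_0].
As a 10×30 matrix over Z this has rank 9, with invariant factors (1,1,1,1,1,1,1,1,1).

Boundary ∂_2: C_2 → C_1 sends each 2-simplex [p,q,r] to [q,r] − [p,r] + [p,q]. For instance
  ∂[v_2,v_6,v_7] = [v_6,v_7] − [v_2,v_7] + [v_2,v_6],
  ∂[v_1,v_5,v_8] = [v_5,v_8] − [v_1,v_8] + [v_1,v_5].
This gives a 30×20 integer matrix of rank 20; reducing to Smith normal form yields diagonal entries (1,1,1,1,1,1,1,1,1,1,1,1,1,1,1,1,1,1,1,2).

Now H_k = ker ∂_k / im ∂_{k+1}, so:

  H_0: rank C_0 − rank ∂_1 = 10 − 9 = 1, and the invariant factors of ∂_1 are all 1, so H_0 = Z.
  H_1: rank ker ∂_1 − rank ∂_2 = (30 − 9) − 20 = 1, and ∂_2 has invariant factor 2 > 1, so H_1 = Z ⊕ Z/2Z.
  H_2: rank ker ∂_2 − rank ∂_3 = (20 − 20) − 0 = 0, and there is no ∂_3, so H_2 = 0.

(K is a triangulation of the Klein bottle.)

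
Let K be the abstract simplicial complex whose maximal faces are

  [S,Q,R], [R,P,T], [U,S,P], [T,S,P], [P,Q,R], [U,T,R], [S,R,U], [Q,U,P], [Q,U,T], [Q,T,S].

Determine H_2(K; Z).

H_2 = 0.

We work with the vertex ordering P < Q < R < S < T < U. The simplices of K, each written with vertices in increasing order, are:

  0-simplices (6): P, Q, R, S, T, U
  1-simplices (15): PQ, PR, PS, PT, PU, QR, QS, QT, QU, RS, RT, RU, ST, SU, TU
  2-simplices (10): PQR, PQU, PRT, PST, PSU, QRS, QST, QTU, RSU, RTU

giving chain groups C_0 ≅ Z^6, C_1 ≅ Z^15, C_2 ≅ Z^10.

Boundary ∂_1: C_1 → C_0 is given by ∂[p,q] = [q] − [p]. For instance
  ∂RS = S − R.
This gives a 6×15 integer matrix of rank 5; reducing to Smith normal form yields diagonal entries (1,1,1,1,1).

The boundary map ∂_2: C_2 → C_1 acts by ∂[p,q,r] = [q,r] − [p,r] + [p,q]. For instance
  ∂RSU = SU − RU + RS,
  ∂PST = ST − PT + PS.
As a 15×10 matrix over Z this has rank 10, with invariant factors (1,1,1,1,1,1,1,1,1,2).

Now H_k = ker ∂_k / im ∂_{k+1}, so:

  H_2: rank ker ∂_2 − rank ∂_3 = (10 − 10) − 0 = 0, and there is no ∂_3, so H_2 ≅ 0.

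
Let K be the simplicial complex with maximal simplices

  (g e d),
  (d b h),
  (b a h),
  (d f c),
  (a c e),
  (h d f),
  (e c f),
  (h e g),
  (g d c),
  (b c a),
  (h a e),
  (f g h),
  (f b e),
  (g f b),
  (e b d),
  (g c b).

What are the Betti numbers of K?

b_0 = 1, b_1 = 2, b_2 = 1.

We work with the vertex ordering a < b < c < d < e < f < g < h. The simplices of K, each written with vertices in increasing order, are:

  0-simplices (8): a, b, c, d, e, f, g, h
  1-simplices (24): ab, ac, ae, ah, bc, bd, be, bf, bg, bh, cd, ce, cf, cg, de, df, dg, dh, ef, eg, eh, fg, fh, gh
  2-simplices (16): abc, abh, ace, aeh, bcg, bde, bdh, bef, bfg, cdf, cdg, cef, deg, dfh, egh, fgh

giving chain groups C_0 ≅ Z^8, C_1 ≅ Z^24, C_2 ≅ Z^16.

Boundary ∂_1: C_1 → C_0 is given by ∂[p,q] = [q] − [p]. For instance
  ∂ef = f − e.
The 8×24 boundary matrix has rank 7 and Smith normal form diag(1,1,1,1,1,1,1).

Boundary ∂_2: C_2 → C_1 acts by ∂[p,q,r] = [q,r] − [p,r] + [p,q]. For instance
  ∂bdh = dh − bh + bd,
  ∂egh = gh − eh + eg.
The 24×16 boundary matrix has rank 15 and Smith normal form diag(1,1,1,1,1,1,1,1,1,1,1,1,1,1,1).

Reading off H_k = ker ∂_k / im ∂_{k+1}:

  H_0: rank C_0 − rank ∂_1 = 8 − 7 = 1, and the invariant factors of ∂_1 are all 1, so H_0 = Z.
  H_1: rank ker ∂_1 − rank ∂_2 = (24 − 7) − 15 = 2, and the invariant factors of ∂_2 are all 1, so H_1 = Z^2.
  H_2: rank ker ∂_2 − rank ∂_3 = (16 − 15) − 0 = 1, and there is no ∂_3, so H_2 = Z.

Hence the Betti numbers are b_0 = 1, b_1 = 2, b_2 = 1.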